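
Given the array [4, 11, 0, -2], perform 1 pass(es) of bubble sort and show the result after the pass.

After pass 1: [4, 0, -2, 11] (2 swaps)
Total swaps: 2


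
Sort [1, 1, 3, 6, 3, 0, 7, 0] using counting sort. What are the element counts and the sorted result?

Count array: [2, 2, 0, 2, 0, 0, 1, 1]
(count[i] = number of elements equal to i)
Cumulative count: [2, 4, 4, 6, 6, 6, 7, 8]
Sorted: [0, 0, 1, 1, 3, 3, 6, 7]


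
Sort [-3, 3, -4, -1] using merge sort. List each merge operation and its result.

Divide and conquer:
  Merge [-3] + [3] -> [-3, 3]
  Merge [-4] + [-1] -> [-4, -1]
  Merge [-3, 3] + [-4, -1] -> [-4, -3, -1, 3]


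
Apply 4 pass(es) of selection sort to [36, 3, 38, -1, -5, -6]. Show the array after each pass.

Pass 1: Select minimum -6 at index 5, swap -> [-6, 3, 38, -1, -5, 36]
Pass 2: Select minimum -5 at index 4, swap -> [-6, -5, 38, -1, 3, 36]
Pass 3: Select minimum -1 at index 3, swap -> [-6, -5, -1, 38, 3, 36]
Pass 4: Select minimum 3 at index 4, swap -> [-6, -5, -1, 3, 38, 36]


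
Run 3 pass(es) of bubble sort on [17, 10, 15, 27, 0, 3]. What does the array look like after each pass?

After pass 1: [10, 15, 17, 0, 3, 27] (4 swaps)
After pass 2: [10, 15, 0, 3, 17, 27] (2 swaps)
After pass 3: [10, 0, 3, 15, 17, 27] (2 swaps)
Total swaps: 8


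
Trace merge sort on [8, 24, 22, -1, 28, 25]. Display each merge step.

Divide and conquer:
  Merge [24] + [22] -> [22, 24]
  Merge [8] + [22, 24] -> [8, 22, 24]
  Merge [28] + [25] -> [25, 28]
  Merge [-1] + [25, 28] -> [-1, 25, 28]
  Merge [8, 22, 24] + [-1, 25, 28] -> [-1, 8, 22, 24, 25, 28]


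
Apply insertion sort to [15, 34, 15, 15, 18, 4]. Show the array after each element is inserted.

First element 15 is already 'sorted'
Insert 34: shifted 0 elements -> [15, 34, 15, 15, 18, 4]
Insert 15: shifted 1 elements -> [15, 15, 34, 15, 18, 4]
Insert 15: shifted 1 elements -> [15, 15, 15, 34, 18, 4]
Insert 18: shifted 1 elements -> [15, 15, 15, 18, 34, 4]
Insert 4: shifted 5 elements -> [4, 15, 15, 15, 18, 34]


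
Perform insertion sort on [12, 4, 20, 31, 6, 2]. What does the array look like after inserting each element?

First element 12 is already 'sorted'
Insert 4: shifted 1 elements -> [4, 12, 20, 31, 6, 2]
Insert 20: shifted 0 elements -> [4, 12, 20, 31, 6, 2]
Insert 31: shifted 0 elements -> [4, 12, 20, 31, 6, 2]
Insert 6: shifted 3 elements -> [4, 6, 12, 20, 31, 2]
Insert 2: shifted 5 elements -> [2, 4, 6, 12, 20, 31]


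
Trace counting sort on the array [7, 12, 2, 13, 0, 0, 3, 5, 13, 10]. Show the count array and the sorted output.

Count array: [2, 0, 1, 1, 0, 1, 0, 1, 0, 0, 1, 0, 1, 2]
(count[i] = number of elements equal to i)
Cumulative count: [2, 2, 3, 4, 4, 5, 5, 6, 6, 6, 7, 7, 8, 10]
Sorted: [0, 0, 2, 3, 5, 7, 10, 12, 13, 13]


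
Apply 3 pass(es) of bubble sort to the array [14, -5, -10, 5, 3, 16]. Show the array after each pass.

After pass 1: [-5, -10, 5, 3, 14, 16] (4 swaps)
After pass 2: [-10, -5, 3, 5, 14, 16] (2 swaps)
After pass 3: [-10, -5, 3, 5, 14, 16] (0 swaps)
Total swaps: 6


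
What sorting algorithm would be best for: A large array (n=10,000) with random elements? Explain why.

Best choice: Quicksort or Mergesort
Reason: Both have O(n log n) average case; quicksort has lower constant factors


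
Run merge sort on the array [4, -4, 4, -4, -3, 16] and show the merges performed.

Divide and conquer:
  Merge [-4] + [4] -> [-4, 4]
  Merge [4] + [-4, 4] -> [-4, 4, 4]
  Merge [-3] + [16] -> [-3, 16]
  Merge [-4] + [-3, 16] -> [-4, -3, 16]
  Merge [-4, 4, 4] + [-4, -3, 16] -> [-4, -4, -3, 4, 4, 16]


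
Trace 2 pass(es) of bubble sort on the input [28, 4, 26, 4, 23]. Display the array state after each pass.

After pass 1: [4, 26, 4, 23, 28] (4 swaps)
After pass 2: [4, 4, 23, 26, 28] (2 swaps)
Total swaps: 6


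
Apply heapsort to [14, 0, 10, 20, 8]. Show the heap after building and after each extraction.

Build heap: [20, 14, 10, 0, 8]
Extract 20: [14, 8, 10, 0, 20]
Extract 14: [10, 8, 0, 14, 20]
Extract 10: [8, 0, 10, 14, 20]
Extract 8: [0, 8, 10, 14, 20]


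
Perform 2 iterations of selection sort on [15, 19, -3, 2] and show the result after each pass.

Pass 1: Select minimum -3 at index 2, swap -> [-3, 19, 15, 2]
Pass 2: Select minimum 2 at index 3, swap -> [-3, 2, 15, 19]


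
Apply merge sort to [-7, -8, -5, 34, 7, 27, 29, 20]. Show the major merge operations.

Divide and conquer:
  Merge [-7] + [-8] -> [-8, -7]
  Merge [-5] + [34] -> [-5, 34]
  Merge [-8, -7] + [-5, 34] -> [-8, -7, -5, 34]
  Merge [7] + [27] -> [7, 27]
  Merge [29] + [20] -> [20, 29]
  Merge [7, 27] + [20, 29] -> [7, 20, 27, 29]
  Merge [-8, -7, -5, 34] + [7, 20, 27, 29] -> [-8, -7, -5, 7, 20, 27, 29, 34]


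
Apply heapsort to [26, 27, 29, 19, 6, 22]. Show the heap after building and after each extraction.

Build heap: [29, 27, 26, 19, 6, 22]
Extract 29: [27, 22, 26, 19, 6, 29]
Extract 27: [26, 22, 6, 19, 27, 29]
Extract 26: [22, 19, 6, 26, 27, 29]
Extract 22: [19, 6, 22, 26, 27, 29]
Extract 19: [6, 19, 22, 26, 27, 29]


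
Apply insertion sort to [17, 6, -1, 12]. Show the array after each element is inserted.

First element 17 is already 'sorted'
Insert 6: shifted 1 elements -> [6, 17, -1, 12]
Insert -1: shifted 2 elements -> [-1, 6, 17, 12]
Insert 12: shifted 1 elements -> [-1, 6, 12, 17]


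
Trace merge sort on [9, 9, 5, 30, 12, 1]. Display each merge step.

Divide and conquer:
  Merge [9] + [5] -> [5, 9]
  Merge [9] + [5, 9] -> [5, 9, 9]
  Merge [12] + [1] -> [1, 12]
  Merge [30] + [1, 12] -> [1, 12, 30]
  Merge [5, 9, 9] + [1, 12, 30] -> [1, 5, 9, 9, 12, 30]


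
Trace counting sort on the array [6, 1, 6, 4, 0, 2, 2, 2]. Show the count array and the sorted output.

Count array: [1, 1, 3, 0, 1, 0, 2]
(count[i] = number of elements equal to i)
Cumulative count: [1, 2, 5, 5, 6, 6, 8]
Sorted: [0, 1, 2, 2, 2, 4, 6, 6]


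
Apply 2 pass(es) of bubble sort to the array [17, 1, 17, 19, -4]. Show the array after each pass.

After pass 1: [1, 17, 17, -4, 19] (2 swaps)
After pass 2: [1, 17, -4, 17, 19] (1 swaps)
Total swaps: 3


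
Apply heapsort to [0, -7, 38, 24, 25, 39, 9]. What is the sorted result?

Build heap: [39, 25, 38, 24, -7, 0, 9]
Extract 39: [38, 25, 9, 24, -7, 0, 39]
Extract 38: [25, 24, 9, 0, -7, 38, 39]
Extract 25: [24, 0, 9, -7, 25, 38, 39]
Extract 24: [9, 0, -7, 24, 25, 38, 39]
Extract 9: [0, -7, 9, 24, 25, 38, 39]
Extract 0: [-7, 0, 9, 24, 25, 38, 39]


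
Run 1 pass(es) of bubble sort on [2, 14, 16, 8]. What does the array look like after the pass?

After pass 1: [2, 14, 8, 16] (1 swaps)
Total swaps: 1


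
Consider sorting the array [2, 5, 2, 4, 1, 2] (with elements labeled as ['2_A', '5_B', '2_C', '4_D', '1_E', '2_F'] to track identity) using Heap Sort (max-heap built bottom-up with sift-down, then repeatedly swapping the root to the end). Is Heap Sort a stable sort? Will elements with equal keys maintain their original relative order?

Trace Heap Sort on the labeled array (the key is the number; the letter only tracks identity):
  Build max-heap: [5_B, 4_D, 2_C, 2_A, 1_E, 2_F]
  Swap root 5_B to index 5, re-heapify first 5 -> [4_D, 2_F, 2_C, 2_A, 1_E, 5_B]
  Swap root 4_D to index 4, re-heapify first 4 -> [2_F, 2_A, 2_C, 1_E, 4_D, 5_B]
  Swap root 2_F to index 3, re-heapify first 3 -> [2_A, 1_E, 2_C, 2_F, 4_D, 5_B]
  Swap root 2_A to index 2, re-heapify first 2 -> [2_C, 1_E, 2_A, 2_F, 4_D, 5_B]
  Swap root 2_C to index 1, re-heapify first 1 -> [1_E, 2_C, 2_A, 2_F, 4_D, 5_B]
Final order: [1_E, 2_C, 2_A, 2_F, 4_D, 5_B]
Equal keys:
  value 2: originally 2_A, 2_C, 2_F; after sorting 2_C, 2_A, 2_F -> order changed
Equal keys were reordered, so Heap Sort is not stable: heap construction and root-to-end swaps move elements without regard to the original order of equal keys. (One such input is enough; an unstable sort may happen to preserve order on other inputs, but it gives no guarantee.)
Answer: Not stable


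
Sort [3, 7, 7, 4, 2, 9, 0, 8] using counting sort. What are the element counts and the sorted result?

Count array: [1, 0, 1, 1, 1, 0, 0, 2, 1, 1]
(count[i] = number of elements equal to i)
Cumulative count: [1, 1, 2, 3, 4, 4, 4, 6, 7, 8]
Sorted: [0, 2, 3, 4, 7, 7, 8, 9]


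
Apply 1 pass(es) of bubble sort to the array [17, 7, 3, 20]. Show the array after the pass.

After pass 1: [7, 3, 17, 20] (2 swaps)
Total swaps: 2


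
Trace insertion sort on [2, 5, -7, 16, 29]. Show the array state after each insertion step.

First element 2 is already 'sorted'
Insert 5: shifted 0 elements -> [2, 5, -7, 16, 29]
Insert -7: shifted 2 elements -> [-7, 2, 5, 16, 29]
Insert 16: shifted 0 elements -> [-7, 2, 5, 16, 29]
Insert 29: shifted 0 elements -> [-7, 2, 5, 16, 29]


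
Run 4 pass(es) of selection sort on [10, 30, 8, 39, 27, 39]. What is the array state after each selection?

Pass 1: Select minimum 8 at index 2, swap -> [8, 30, 10, 39, 27, 39]
Pass 2: Select minimum 10 at index 2, swap -> [8, 10, 30, 39, 27, 39]
Pass 3: Select minimum 27 at index 4, swap -> [8, 10, 27, 39, 30, 39]
Pass 4: Select minimum 30 at index 4, swap -> [8, 10, 27, 30, 39, 39]


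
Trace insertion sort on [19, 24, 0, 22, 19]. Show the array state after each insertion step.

First element 19 is already 'sorted'
Insert 24: shifted 0 elements -> [19, 24, 0, 22, 19]
Insert 0: shifted 2 elements -> [0, 19, 24, 22, 19]
Insert 22: shifted 1 elements -> [0, 19, 22, 24, 19]
Insert 19: shifted 2 elements -> [0, 19, 19, 22, 24]


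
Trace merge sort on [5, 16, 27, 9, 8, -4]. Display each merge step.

Divide and conquer:
  Merge [16] + [27] -> [16, 27]
  Merge [5] + [16, 27] -> [5, 16, 27]
  Merge [8] + [-4] -> [-4, 8]
  Merge [9] + [-4, 8] -> [-4, 8, 9]
  Merge [5, 16, 27] + [-4, 8, 9] -> [-4, 5, 8, 9, 16, 27]


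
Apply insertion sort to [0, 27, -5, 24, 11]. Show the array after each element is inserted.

First element 0 is already 'sorted'
Insert 27: shifted 0 elements -> [0, 27, -5, 24, 11]
Insert -5: shifted 2 elements -> [-5, 0, 27, 24, 11]
Insert 24: shifted 1 elements -> [-5, 0, 24, 27, 11]
Insert 11: shifted 2 elements -> [-5, 0, 11, 24, 27]


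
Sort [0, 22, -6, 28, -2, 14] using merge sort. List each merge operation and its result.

Divide and conquer:
  Merge [22] + [-6] -> [-6, 22]
  Merge [0] + [-6, 22] -> [-6, 0, 22]
  Merge [-2] + [14] -> [-2, 14]
  Merge [28] + [-2, 14] -> [-2, 14, 28]
  Merge [-6, 0, 22] + [-2, 14, 28] -> [-6, -2, 0, 14, 22, 28]


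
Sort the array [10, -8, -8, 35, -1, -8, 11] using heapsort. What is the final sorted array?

Build heap: [35, 10, 11, -8, -1, -8, -8]
Extract 35: [11, 10, -8, -8, -1, -8, 35]
Extract 11: [10, -1, -8, -8, -8, 11, 35]
Extract 10: [-1, -8, -8, -8, 10, 11, 35]
Extract -1: [-8, -8, -8, -1, 10, 11, 35]
Extract -8: [-8, -8, -8, -1, 10, 11, 35]
Extract -8: [-8, -8, -8, -1, 10, 11, 35]


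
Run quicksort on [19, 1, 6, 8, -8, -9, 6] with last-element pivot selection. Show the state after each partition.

Partition 1: pivot=6 at index 4 -> [1, 6, -8, -9, 6, 8, 19]
Partition 2: pivot=-9 at index 0 -> [-9, 6, -8, 1, 6, 8, 19]
Partition 3: pivot=1 at index 2 -> [-9, -8, 1, 6, 6, 8, 19]
Partition 4: pivot=19 at index 6 -> [-9, -8, 1, 6, 6, 8, 19]


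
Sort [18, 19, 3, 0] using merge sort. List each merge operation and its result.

Divide and conquer:
  Merge [18] + [19] -> [18, 19]
  Merge [3] + [0] -> [0, 3]
  Merge [18, 19] + [0, 3] -> [0, 3, 18, 19]


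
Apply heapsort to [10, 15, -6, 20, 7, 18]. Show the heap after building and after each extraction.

Build heap: [20, 15, 18, 10, 7, -6]
Extract 20: [18, 15, -6, 10, 7, 20]
Extract 18: [15, 10, -6, 7, 18, 20]
Extract 15: [10, 7, -6, 15, 18, 20]
Extract 10: [7, -6, 10, 15, 18, 20]
Extract 7: [-6, 7, 10, 15, 18, 20]


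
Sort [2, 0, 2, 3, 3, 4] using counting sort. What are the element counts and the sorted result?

Count array: [1, 0, 2, 2, 1]
(count[i] = number of elements equal to i)
Cumulative count: [1, 1, 3, 5, 6]
Sorted: [0, 2, 2, 3, 3, 4]


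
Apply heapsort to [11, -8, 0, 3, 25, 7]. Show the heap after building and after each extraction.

Build heap: [25, 11, 7, 3, -8, 0]
Extract 25: [11, 3, 7, 0, -8, 25]
Extract 11: [7, 3, -8, 0, 11, 25]
Extract 7: [3, 0, -8, 7, 11, 25]
Extract 3: [0, -8, 3, 7, 11, 25]
Extract 0: [-8, 0, 3, 7, 11, 25]


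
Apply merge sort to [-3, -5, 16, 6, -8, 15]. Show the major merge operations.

Divide and conquer:
  Merge [-5] + [16] -> [-5, 16]
  Merge [-3] + [-5, 16] -> [-5, -3, 16]
  Merge [-8] + [15] -> [-8, 15]
  Merge [6] + [-8, 15] -> [-8, 6, 15]
  Merge [-5, -3, 16] + [-8, 6, 15] -> [-8, -5, -3, 6, 15, 16]


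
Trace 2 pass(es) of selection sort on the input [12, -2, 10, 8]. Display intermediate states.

Pass 1: Select minimum -2 at index 1, swap -> [-2, 12, 10, 8]
Pass 2: Select minimum 8 at index 3, swap -> [-2, 8, 10, 12]


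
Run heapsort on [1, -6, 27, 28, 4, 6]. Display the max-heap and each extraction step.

Build heap: [28, 4, 27, -6, 1, 6]
Extract 28: [27, 4, 6, -6, 1, 28]
Extract 27: [6, 4, 1, -6, 27, 28]
Extract 6: [4, -6, 1, 6, 27, 28]
Extract 4: [1, -6, 4, 6, 27, 28]
Extract 1: [-6, 1, 4, 6, 27, 28]


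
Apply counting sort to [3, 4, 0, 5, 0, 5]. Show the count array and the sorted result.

Count array: [2, 0, 0, 1, 1, 2]
(count[i] = number of elements equal to i)
Cumulative count: [2, 2, 2, 3, 4, 6]
Sorted: [0, 0, 3, 4, 5, 5]


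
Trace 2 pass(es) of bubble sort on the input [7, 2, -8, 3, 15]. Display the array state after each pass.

After pass 1: [2, -8, 3, 7, 15] (3 swaps)
After pass 2: [-8, 2, 3, 7, 15] (1 swaps)
Total swaps: 4


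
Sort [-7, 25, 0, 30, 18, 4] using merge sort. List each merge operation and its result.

Divide and conquer:
  Merge [25] + [0] -> [0, 25]
  Merge [-7] + [0, 25] -> [-7, 0, 25]
  Merge [18] + [4] -> [4, 18]
  Merge [30] + [4, 18] -> [4, 18, 30]
  Merge [-7, 0, 25] + [4, 18, 30] -> [-7, 0, 4, 18, 25, 30]


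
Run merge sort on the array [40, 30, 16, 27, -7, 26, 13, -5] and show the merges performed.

Divide and conquer:
  Merge [40] + [30] -> [30, 40]
  Merge [16] + [27] -> [16, 27]
  Merge [30, 40] + [16, 27] -> [16, 27, 30, 40]
  Merge [-7] + [26] -> [-7, 26]
  Merge [13] + [-5] -> [-5, 13]
  Merge [-7, 26] + [-5, 13] -> [-7, -5, 13, 26]
  Merge [16, 27, 30, 40] + [-7, -5, 13, 26] -> [-7, -5, 13, 16, 26, 27, 30, 40]


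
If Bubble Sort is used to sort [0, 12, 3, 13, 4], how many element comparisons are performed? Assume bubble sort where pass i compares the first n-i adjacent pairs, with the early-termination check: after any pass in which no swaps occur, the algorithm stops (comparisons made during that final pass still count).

Pass 1: compare adjacent pairs (0,1)..(3,4) = 4 comparison(s), 2 swap(s) -> [0, 3, 12, 4, 13]
Pass 2: compare adjacent pairs (0,1)..(2,3) = 3 comparison(s), 1 swap(s) -> [0, 3, 4, 12, 13]
Pass 3: compare adjacent pairs (0,1)..(1,2) = 2 comparison(s), 0 swap(s) -> [0, 3, 4, 12, 13]
No swaps in this pass, so bubble sort stops here.
Total comparisons: 4 + 3 + 2 = 9


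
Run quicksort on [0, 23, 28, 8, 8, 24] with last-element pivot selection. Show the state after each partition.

Partition 1: pivot=24 at index 4 -> [0, 23, 8, 8, 24, 28]
Partition 2: pivot=8 at index 2 -> [0, 8, 8, 23, 24, 28]
Partition 3: pivot=8 at index 1 -> [0, 8, 8, 23, 24, 28]


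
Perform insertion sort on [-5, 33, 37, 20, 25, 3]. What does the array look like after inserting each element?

First element -5 is already 'sorted'
Insert 33: shifted 0 elements -> [-5, 33, 37, 20, 25, 3]
Insert 37: shifted 0 elements -> [-5, 33, 37, 20, 25, 3]
Insert 20: shifted 2 elements -> [-5, 20, 33, 37, 25, 3]
Insert 25: shifted 2 elements -> [-5, 20, 25, 33, 37, 3]
Insert 3: shifted 4 elements -> [-5, 3, 20, 25, 33, 37]


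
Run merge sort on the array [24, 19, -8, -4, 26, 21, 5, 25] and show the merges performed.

Divide and conquer:
  Merge [24] + [19] -> [19, 24]
  Merge [-8] + [-4] -> [-8, -4]
  Merge [19, 24] + [-8, -4] -> [-8, -4, 19, 24]
  Merge [26] + [21] -> [21, 26]
  Merge [5] + [25] -> [5, 25]
  Merge [21, 26] + [5, 25] -> [5, 21, 25, 26]
  Merge [-8, -4, 19, 24] + [5, 21, 25, 26] -> [-8, -4, 5, 19, 21, 24, 25, 26]


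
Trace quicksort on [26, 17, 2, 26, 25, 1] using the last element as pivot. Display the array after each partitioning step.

Partition 1: pivot=1 at index 0 -> [1, 17, 2, 26, 25, 26]
Partition 2: pivot=26 at index 5 -> [1, 17, 2, 26, 25, 26]
Partition 3: pivot=25 at index 3 -> [1, 17, 2, 25, 26, 26]
Partition 4: pivot=2 at index 1 -> [1, 2, 17, 25, 26, 26]


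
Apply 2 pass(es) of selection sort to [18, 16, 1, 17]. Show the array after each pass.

Pass 1: Select minimum 1 at index 2, swap -> [1, 16, 18, 17]
Pass 2: Select minimum 16 at index 1, swap -> [1, 16, 18, 17]


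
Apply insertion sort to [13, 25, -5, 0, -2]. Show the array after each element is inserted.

First element 13 is already 'sorted'
Insert 25: shifted 0 elements -> [13, 25, -5, 0, -2]
Insert -5: shifted 2 elements -> [-5, 13, 25, 0, -2]
Insert 0: shifted 2 elements -> [-5, 0, 13, 25, -2]
Insert -2: shifted 3 elements -> [-5, -2, 0, 13, 25]


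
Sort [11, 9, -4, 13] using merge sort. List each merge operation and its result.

Divide and conquer:
  Merge [11] + [9] -> [9, 11]
  Merge [-4] + [13] -> [-4, 13]
  Merge [9, 11] + [-4, 13] -> [-4, 9, 11, 13]


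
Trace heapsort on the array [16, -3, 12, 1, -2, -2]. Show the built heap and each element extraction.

Build heap: [16, 1, 12, -3, -2, -2]
Extract 16: [12, 1, -2, -3, -2, 16]
Extract 12: [1, -2, -2, -3, 12, 16]
Extract 1: [-2, -3, -2, 1, 12, 16]
Extract -2: [-2, -3, -2, 1, 12, 16]
Extract -2: [-3, -2, -2, 1, 12, 16]


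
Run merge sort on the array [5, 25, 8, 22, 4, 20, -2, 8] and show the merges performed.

Divide and conquer:
  Merge [5] + [25] -> [5, 25]
  Merge [8] + [22] -> [8, 22]
  Merge [5, 25] + [8, 22] -> [5, 8, 22, 25]
  Merge [4] + [20] -> [4, 20]
  Merge [-2] + [8] -> [-2, 8]
  Merge [4, 20] + [-2, 8] -> [-2, 4, 8, 20]
  Merge [5, 8, 22, 25] + [-2, 4, 8, 20] -> [-2, 4, 5, 8, 8, 20, 22, 25]


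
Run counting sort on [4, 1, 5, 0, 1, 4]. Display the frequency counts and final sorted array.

Count array: [1, 2, 0, 0, 2, 1]
(count[i] = number of elements equal to i)
Cumulative count: [1, 3, 3, 3, 5, 6]
Sorted: [0, 1, 1, 4, 4, 5]


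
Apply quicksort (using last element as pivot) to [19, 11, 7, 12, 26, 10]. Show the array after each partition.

Partition 1: pivot=10 at index 1 -> [7, 10, 19, 12, 26, 11]
Partition 2: pivot=11 at index 2 -> [7, 10, 11, 12, 26, 19]
Partition 3: pivot=19 at index 4 -> [7, 10, 11, 12, 19, 26]


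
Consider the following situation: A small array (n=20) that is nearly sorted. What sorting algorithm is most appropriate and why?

Best choice: Insertion sort
Reason: Insertion sort is O(n) for nearly sorted arrays and has low overhead


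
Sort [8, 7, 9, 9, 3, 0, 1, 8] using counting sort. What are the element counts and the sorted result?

Count array: [1, 1, 0, 1, 0, 0, 0, 1, 2, 2]
(count[i] = number of elements equal to i)
Cumulative count: [1, 2, 2, 3, 3, 3, 3, 4, 6, 8]
Sorted: [0, 1, 3, 7, 8, 8, 9, 9]


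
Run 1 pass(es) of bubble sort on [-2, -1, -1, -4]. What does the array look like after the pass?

After pass 1: [-2, -1, -4, -1] (1 swaps)
Total swaps: 1


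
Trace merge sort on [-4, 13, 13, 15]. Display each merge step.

Divide and conquer:
  Merge [-4] + [13] -> [-4, 13]
  Merge [13] + [15] -> [13, 15]
  Merge [-4, 13] + [13, 15] -> [-4, 13, 13, 15]


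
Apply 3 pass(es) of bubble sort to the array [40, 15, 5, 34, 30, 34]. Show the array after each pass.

After pass 1: [15, 5, 34, 30, 34, 40] (5 swaps)
After pass 2: [5, 15, 30, 34, 34, 40] (2 swaps)
After pass 3: [5, 15, 30, 34, 34, 40] (0 swaps)
Total swaps: 7


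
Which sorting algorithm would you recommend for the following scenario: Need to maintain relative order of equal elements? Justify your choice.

Best choice: Merge sort or Insertion sort
Reason: Both are stable; quicksort and heapsort are not stable


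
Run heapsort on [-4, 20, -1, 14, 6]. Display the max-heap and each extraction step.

Build heap: [20, 14, -1, -4, 6]
Extract 20: [14, 6, -1, -4, 20]
Extract 14: [6, -4, -1, 14, 20]
Extract 6: [-1, -4, 6, 14, 20]
Extract -1: [-4, -1, 6, 14, 20]


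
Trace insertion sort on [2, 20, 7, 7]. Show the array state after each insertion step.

First element 2 is already 'sorted'
Insert 20: shifted 0 elements -> [2, 20, 7, 7]
Insert 7: shifted 1 elements -> [2, 7, 20, 7]
Insert 7: shifted 1 elements -> [2, 7, 7, 20]


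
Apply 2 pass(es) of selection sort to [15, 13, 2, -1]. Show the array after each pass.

Pass 1: Select minimum -1 at index 3, swap -> [-1, 13, 2, 15]
Pass 2: Select minimum 2 at index 2, swap -> [-1, 2, 13, 15]


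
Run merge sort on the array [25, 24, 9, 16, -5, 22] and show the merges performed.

Divide and conquer:
  Merge [24] + [9] -> [9, 24]
  Merge [25] + [9, 24] -> [9, 24, 25]
  Merge [-5] + [22] -> [-5, 22]
  Merge [16] + [-5, 22] -> [-5, 16, 22]
  Merge [9, 24, 25] + [-5, 16, 22] -> [-5, 9, 16, 22, 24, 25]


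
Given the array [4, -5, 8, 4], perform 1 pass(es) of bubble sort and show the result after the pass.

After pass 1: [-5, 4, 4, 8] (2 swaps)
Total swaps: 2


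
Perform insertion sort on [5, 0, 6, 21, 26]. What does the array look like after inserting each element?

First element 5 is already 'sorted'
Insert 0: shifted 1 elements -> [0, 5, 6, 21, 26]
Insert 6: shifted 0 elements -> [0, 5, 6, 21, 26]
Insert 21: shifted 0 elements -> [0, 5, 6, 21, 26]
Insert 26: shifted 0 elements -> [0, 5, 6, 21, 26]


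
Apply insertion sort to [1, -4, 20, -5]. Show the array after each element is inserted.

First element 1 is already 'sorted'
Insert -4: shifted 1 elements -> [-4, 1, 20, -5]
Insert 20: shifted 0 elements -> [-4, 1, 20, -5]
Insert -5: shifted 3 elements -> [-5, -4, 1, 20]


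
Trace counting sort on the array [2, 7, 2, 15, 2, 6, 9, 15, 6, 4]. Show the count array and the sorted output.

Count array: [0, 0, 3, 0, 1, 0, 2, 1, 0, 1, 0, 0, 0, 0, 0, 2]
(count[i] = number of elements equal to i)
Cumulative count: [0, 0, 3, 3, 4, 4, 6, 7, 7, 8, 8, 8, 8, 8, 8, 10]
Sorted: [2, 2, 2, 4, 6, 6, 7, 9, 15, 15]


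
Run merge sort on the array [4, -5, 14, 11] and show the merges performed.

Divide and conquer:
  Merge [4] + [-5] -> [-5, 4]
  Merge [14] + [11] -> [11, 14]
  Merge [-5, 4] + [11, 14] -> [-5, 4, 11, 14]


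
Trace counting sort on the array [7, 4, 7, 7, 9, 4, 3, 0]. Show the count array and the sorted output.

Count array: [1, 0, 0, 1, 2, 0, 0, 3, 0, 1]
(count[i] = number of elements equal to i)
Cumulative count: [1, 1, 1, 2, 4, 4, 4, 7, 7, 8]
Sorted: [0, 3, 4, 4, 7, 7, 7, 9]


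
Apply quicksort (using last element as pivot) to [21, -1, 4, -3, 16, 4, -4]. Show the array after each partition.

Partition 1: pivot=-4 at index 0 -> [-4, -1, 4, -3, 16, 4, 21]
Partition 2: pivot=21 at index 6 -> [-4, -1, 4, -3, 16, 4, 21]
Partition 3: pivot=4 at index 4 -> [-4, -1, 4, -3, 4, 16, 21]
Partition 4: pivot=-3 at index 1 -> [-4, -3, 4, -1, 4, 16, 21]
Partition 5: pivot=-1 at index 2 -> [-4, -3, -1, 4, 4, 16, 21]


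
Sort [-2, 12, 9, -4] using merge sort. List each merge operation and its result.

Divide and conquer:
  Merge [-2] + [12] -> [-2, 12]
  Merge [9] + [-4] -> [-4, 9]
  Merge [-2, 12] + [-4, 9] -> [-4, -2, 9, 12]


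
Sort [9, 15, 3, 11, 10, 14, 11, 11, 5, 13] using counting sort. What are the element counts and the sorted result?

Count array: [0, 0, 0, 1, 0, 1, 0, 0, 0, 1, 1, 3, 0, 1, 1, 1]
(count[i] = number of elements equal to i)
Cumulative count: [0, 0, 0, 1, 1, 2, 2, 2, 2, 3, 4, 7, 7, 8, 9, 10]
Sorted: [3, 5, 9, 10, 11, 11, 11, 13, 14, 15]


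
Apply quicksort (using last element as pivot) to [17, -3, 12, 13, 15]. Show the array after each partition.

Partition 1: pivot=15 at index 3 -> [-3, 12, 13, 15, 17]
Partition 2: pivot=13 at index 2 -> [-3, 12, 13, 15, 17]
Partition 3: pivot=12 at index 1 -> [-3, 12, 13, 15, 17]


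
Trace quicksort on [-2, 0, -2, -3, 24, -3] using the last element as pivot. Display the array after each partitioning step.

Partition 1: pivot=-3 at index 1 -> [-3, -3, -2, -2, 24, 0]
Partition 2: pivot=0 at index 4 -> [-3, -3, -2, -2, 0, 24]
Partition 3: pivot=-2 at index 3 -> [-3, -3, -2, -2, 0, 24]


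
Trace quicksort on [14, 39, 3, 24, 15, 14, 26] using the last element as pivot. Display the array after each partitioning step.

Partition 1: pivot=26 at index 5 -> [14, 3, 24, 15, 14, 26, 39]
Partition 2: pivot=14 at index 2 -> [14, 3, 14, 15, 24, 26, 39]
Partition 3: pivot=3 at index 0 -> [3, 14, 14, 15, 24, 26, 39]
Partition 4: pivot=24 at index 4 -> [3, 14, 14, 15, 24, 26, 39]


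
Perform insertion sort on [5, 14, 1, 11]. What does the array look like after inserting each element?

First element 5 is already 'sorted'
Insert 14: shifted 0 elements -> [5, 14, 1, 11]
Insert 1: shifted 2 elements -> [1, 5, 14, 11]
Insert 11: shifted 1 elements -> [1, 5, 11, 14]


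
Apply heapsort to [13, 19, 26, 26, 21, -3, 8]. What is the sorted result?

Build heap: [26, 21, 26, 19, 13, -3, 8]
Extract 26: [26, 21, 8, 19, 13, -3, 26]
Extract 26: [21, 19, 8, -3, 13, 26, 26]
Extract 21: [19, 13, 8, -3, 21, 26, 26]
Extract 19: [13, -3, 8, 19, 21, 26, 26]
Extract 13: [8, -3, 13, 19, 21, 26, 26]
Extract 8: [-3, 8, 13, 19, 21, 26, 26]


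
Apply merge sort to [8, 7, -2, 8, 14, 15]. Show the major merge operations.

Divide and conquer:
  Merge [7] + [-2] -> [-2, 7]
  Merge [8] + [-2, 7] -> [-2, 7, 8]
  Merge [14] + [15] -> [14, 15]
  Merge [8] + [14, 15] -> [8, 14, 15]
  Merge [-2, 7, 8] + [8, 14, 15] -> [-2, 7, 8, 8, 14, 15]


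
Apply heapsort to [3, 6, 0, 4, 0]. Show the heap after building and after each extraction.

Build heap: [6, 4, 0, 3, 0]
Extract 6: [4, 3, 0, 0, 6]
Extract 4: [3, 0, 0, 4, 6]
Extract 3: [0, 0, 3, 4, 6]
Extract 0: [0, 0, 3, 4, 6]


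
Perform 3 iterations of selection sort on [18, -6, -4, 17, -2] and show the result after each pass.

Pass 1: Select minimum -6 at index 1, swap -> [-6, 18, -4, 17, -2]
Pass 2: Select minimum -4 at index 2, swap -> [-6, -4, 18, 17, -2]
Pass 3: Select minimum -2 at index 4, swap -> [-6, -4, -2, 17, 18]


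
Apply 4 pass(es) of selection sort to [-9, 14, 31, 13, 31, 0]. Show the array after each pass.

Pass 1: Select minimum -9 at index 0, swap -> [-9, 14, 31, 13, 31, 0]
Pass 2: Select minimum 0 at index 5, swap -> [-9, 0, 31, 13, 31, 14]
Pass 3: Select minimum 13 at index 3, swap -> [-9, 0, 13, 31, 31, 14]
Pass 4: Select minimum 14 at index 5, swap -> [-9, 0, 13, 14, 31, 31]


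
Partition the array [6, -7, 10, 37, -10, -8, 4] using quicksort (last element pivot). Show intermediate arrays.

Partition 1: pivot=4 at index 3 -> [-7, -10, -8, 4, 6, 10, 37]
Partition 2: pivot=-8 at index 1 -> [-10, -8, -7, 4, 6, 10, 37]
Partition 3: pivot=37 at index 6 -> [-10, -8, -7, 4, 6, 10, 37]
Partition 4: pivot=10 at index 5 -> [-10, -8, -7, 4, 6, 10, 37]


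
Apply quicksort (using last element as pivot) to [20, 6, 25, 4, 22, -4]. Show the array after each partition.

Partition 1: pivot=-4 at index 0 -> [-4, 6, 25, 4, 22, 20]
Partition 2: pivot=20 at index 3 -> [-4, 6, 4, 20, 22, 25]
Partition 3: pivot=4 at index 1 -> [-4, 4, 6, 20, 22, 25]
Partition 4: pivot=25 at index 5 -> [-4, 4, 6, 20, 22, 25]


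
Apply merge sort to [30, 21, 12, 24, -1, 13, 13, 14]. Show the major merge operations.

Divide and conquer:
  Merge [30] + [21] -> [21, 30]
  Merge [12] + [24] -> [12, 24]
  Merge [21, 30] + [12, 24] -> [12, 21, 24, 30]
  Merge [-1] + [13] -> [-1, 13]
  Merge [13] + [14] -> [13, 14]
  Merge [-1, 13] + [13, 14] -> [-1, 13, 13, 14]
  Merge [12, 21, 24, 30] + [-1, 13, 13, 14] -> [-1, 12, 13, 13, 14, 21, 24, 30]


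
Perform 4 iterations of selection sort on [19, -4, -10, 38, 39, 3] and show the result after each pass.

Pass 1: Select minimum -10 at index 2, swap -> [-10, -4, 19, 38, 39, 3]
Pass 2: Select minimum -4 at index 1, swap -> [-10, -4, 19, 38, 39, 3]
Pass 3: Select minimum 3 at index 5, swap -> [-10, -4, 3, 38, 39, 19]
Pass 4: Select minimum 19 at index 5, swap -> [-10, -4, 3, 19, 39, 38]


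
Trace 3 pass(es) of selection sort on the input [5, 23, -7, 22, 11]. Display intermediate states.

Pass 1: Select minimum -7 at index 2, swap -> [-7, 23, 5, 22, 11]
Pass 2: Select minimum 5 at index 2, swap -> [-7, 5, 23, 22, 11]
Pass 3: Select minimum 11 at index 4, swap -> [-7, 5, 11, 22, 23]


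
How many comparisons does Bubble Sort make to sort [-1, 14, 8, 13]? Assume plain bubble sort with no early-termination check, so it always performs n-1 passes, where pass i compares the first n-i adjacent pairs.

Pass 1: compare adjacent pairs (0,1)..(2,3) = 3 comparison(s), 2 swap(s) -> [-1, 8, 13, 14]
Pass 2: compare adjacent pairs (0,1)..(1,2) = 2 comparison(s), 0 swap(s) -> [-1, 8, 13, 14]
Pass 3: compare adjacent pairs (0,1)..(0,1) = 1 comparison(s), 0 swap(s) -> [-1, 8, 13, 14]
Total comparisons: 3 + 2 + 1 = 6


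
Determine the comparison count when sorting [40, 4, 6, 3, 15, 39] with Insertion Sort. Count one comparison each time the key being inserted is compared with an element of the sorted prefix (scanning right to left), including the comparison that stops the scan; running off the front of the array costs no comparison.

Insert 4: 40 > 4 (shift), reached front = 1 comparison(s) -> [4, 40, 6, 3, 15, 39]
Insert 6: 40 > 6 (shift), 4 <= 6 (stop) = 2 comparison(s) -> [4, 6, 40, 3, 15, 39]
Insert 3: 40 > 3 (shift), 6 > 3 (shift), 4 > 3 (shift), reached front = 3 comparison(s) -> [3, 4, 6, 40, 15, 39]
Insert 15: 40 > 15 (shift), 6 <= 15 (stop) = 2 comparison(s) -> [3, 4, 6, 15, 40, 39]
Insert 39: 40 > 39 (shift), 15 <= 39 (stop) = 2 comparison(s) -> [3, 4, 6, 15, 39, 40]
Total comparisons: 1 + 2 + 3 + 2 + 2 = 10


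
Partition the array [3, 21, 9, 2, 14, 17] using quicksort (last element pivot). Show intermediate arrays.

Partition 1: pivot=17 at index 4 -> [3, 9, 2, 14, 17, 21]
Partition 2: pivot=14 at index 3 -> [3, 9, 2, 14, 17, 21]
Partition 3: pivot=2 at index 0 -> [2, 9, 3, 14, 17, 21]
Partition 4: pivot=3 at index 1 -> [2, 3, 9, 14, 17, 21]


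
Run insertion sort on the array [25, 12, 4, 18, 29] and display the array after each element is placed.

First element 25 is already 'sorted'
Insert 12: shifted 1 elements -> [12, 25, 4, 18, 29]
Insert 4: shifted 2 elements -> [4, 12, 25, 18, 29]
Insert 18: shifted 1 elements -> [4, 12, 18, 25, 29]
Insert 29: shifted 0 elements -> [4, 12, 18, 25, 29]


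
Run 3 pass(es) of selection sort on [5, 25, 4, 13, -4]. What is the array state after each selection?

Pass 1: Select minimum -4 at index 4, swap -> [-4, 25, 4, 13, 5]
Pass 2: Select minimum 4 at index 2, swap -> [-4, 4, 25, 13, 5]
Pass 3: Select minimum 5 at index 4, swap -> [-4, 4, 5, 13, 25]


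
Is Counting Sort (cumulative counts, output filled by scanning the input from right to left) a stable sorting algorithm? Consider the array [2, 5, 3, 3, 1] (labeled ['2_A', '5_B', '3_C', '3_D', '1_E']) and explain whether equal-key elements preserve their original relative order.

Trace Counting Sort on the labeled array (the key is the number; the letter only tracks identity):
  Counts for values 0..5: [0, 1, 1, 2, 0, 1]
  Cumulative counts: [0, 1, 2, 4, 4, 5]
  Scan right to left: place 1_E at output index 0
  Scan right to left: place 3_D at output index 3
  Scan right to left: place 3_C at output index 2
  Scan right to left: place 5_B at output index 4
  Scan right to left: place 2_A at output index 1
  Output: [1_E, 2_A, 3_C, 3_D, 5_B]
Equal keys:
  value 3: originally 3_C, 3_D; after sorting 3_C, 3_D -> order preserved
All equal keys kept their original relative order. Counting Sort is stable: scanning the input right to left with decreasing cumulative counts places later duplicates at later output positions.
Answer: Stable


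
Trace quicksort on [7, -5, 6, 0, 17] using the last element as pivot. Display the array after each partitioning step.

Partition 1: pivot=17 at index 4 -> [7, -5, 6, 0, 17]
Partition 2: pivot=0 at index 1 -> [-5, 0, 6, 7, 17]
Partition 3: pivot=7 at index 3 -> [-5, 0, 6, 7, 17]


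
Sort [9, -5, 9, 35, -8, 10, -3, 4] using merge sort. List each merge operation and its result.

Divide and conquer:
  Merge [9] + [-5] -> [-5, 9]
  Merge [9] + [35] -> [9, 35]
  Merge [-5, 9] + [9, 35] -> [-5, 9, 9, 35]
  Merge [-8] + [10] -> [-8, 10]
  Merge [-3] + [4] -> [-3, 4]
  Merge [-8, 10] + [-3, 4] -> [-8, -3, 4, 10]
  Merge [-5, 9, 9, 35] + [-8, -3, 4, 10] -> [-8, -5, -3, 4, 9, 9, 10, 35]


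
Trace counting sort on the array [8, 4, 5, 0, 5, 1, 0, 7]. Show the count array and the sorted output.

Count array: [2, 1, 0, 0, 1, 2, 0, 1, 1]
(count[i] = number of elements equal to i)
Cumulative count: [2, 3, 3, 3, 4, 6, 6, 7, 8]
Sorted: [0, 0, 1, 4, 5, 5, 7, 8]


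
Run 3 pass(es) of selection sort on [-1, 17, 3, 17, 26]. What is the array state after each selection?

Pass 1: Select minimum -1 at index 0, swap -> [-1, 17, 3, 17, 26]
Pass 2: Select minimum 3 at index 2, swap -> [-1, 3, 17, 17, 26]
Pass 3: Select minimum 17 at index 2, swap -> [-1, 3, 17, 17, 26]


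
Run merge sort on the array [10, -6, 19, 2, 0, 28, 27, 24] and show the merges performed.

Divide and conquer:
  Merge [10] + [-6] -> [-6, 10]
  Merge [19] + [2] -> [2, 19]
  Merge [-6, 10] + [2, 19] -> [-6, 2, 10, 19]
  Merge [0] + [28] -> [0, 28]
  Merge [27] + [24] -> [24, 27]
  Merge [0, 28] + [24, 27] -> [0, 24, 27, 28]
  Merge [-6, 2, 10, 19] + [0, 24, 27, 28] -> [-6, 0, 2, 10, 19, 24, 27, 28]


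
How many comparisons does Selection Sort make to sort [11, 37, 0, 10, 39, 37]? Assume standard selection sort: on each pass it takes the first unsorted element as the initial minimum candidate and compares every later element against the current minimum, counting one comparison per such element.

Pass 1: scan indices 1..5 for the minimum = 5 comparison(s); min is 0, place at index 0 -> [0, 37, 11, 10, 39, 37]
Pass 2: scan indices 2..5 for the minimum = 4 comparison(s); min is 10, place at index 1 -> [0, 10, 11, 37, 39, 37]
Pass 3: scan indices 3..5 for the minimum = 3 comparison(s); min is 11, place at index 2 -> [0, 10, 11, 37, 39, 37]
Pass 4: scan indices 4..5 for the minimum = 2 comparison(s); min is 37, place at index 3 -> [0, 10, 11, 37, 39, 37]
Pass 5: scan indices 5..5 for the minimum = 1 comparison(s); min is 37, place at index 4 -> [0, 10, 11, 37, 37, 39]
Selection sort always scans the whole unsorted suffix, so the count is (n-1) + (n-2) + ... + 1 = n(n-1)/2 = 6*5/2 = 15 regardless of the input order.
Total comparisons: 5 + 4 + 3 + 2 + 1 = 15


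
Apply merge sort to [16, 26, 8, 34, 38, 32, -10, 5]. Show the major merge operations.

Divide and conquer:
  Merge [16] + [26] -> [16, 26]
  Merge [8] + [34] -> [8, 34]
  Merge [16, 26] + [8, 34] -> [8, 16, 26, 34]
  Merge [38] + [32] -> [32, 38]
  Merge [-10] + [5] -> [-10, 5]
  Merge [32, 38] + [-10, 5] -> [-10, 5, 32, 38]
  Merge [8, 16, 26, 34] + [-10, 5, 32, 38] -> [-10, 5, 8, 16, 26, 32, 34, 38]


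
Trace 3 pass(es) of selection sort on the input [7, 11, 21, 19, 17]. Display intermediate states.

Pass 1: Select minimum 7 at index 0, swap -> [7, 11, 21, 19, 17]
Pass 2: Select minimum 11 at index 1, swap -> [7, 11, 21, 19, 17]
Pass 3: Select minimum 17 at index 4, swap -> [7, 11, 17, 19, 21]


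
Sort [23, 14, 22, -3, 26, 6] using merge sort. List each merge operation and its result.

Divide and conquer:
  Merge [14] + [22] -> [14, 22]
  Merge [23] + [14, 22] -> [14, 22, 23]
  Merge [26] + [6] -> [6, 26]
  Merge [-3] + [6, 26] -> [-3, 6, 26]
  Merge [14, 22, 23] + [-3, 6, 26] -> [-3, 6, 14, 22, 23, 26]


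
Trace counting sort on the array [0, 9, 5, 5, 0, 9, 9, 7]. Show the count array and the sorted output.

Count array: [2, 0, 0, 0, 0, 2, 0, 1, 0, 3]
(count[i] = number of elements equal to i)
Cumulative count: [2, 2, 2, 2, 2, 4, 4, 5, 5, 8]
Sorted: [0, 0, 5, 5, 7, 9, 9, 9]


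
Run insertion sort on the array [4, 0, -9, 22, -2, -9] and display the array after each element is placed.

First element 4 is already 'sorted'
Insert 0: shifted 1 elements -> [0, 4, -9, 22, -2, -9]
Insert -9: shifted 2 elements -> [-9, 0, 4, 22, -2, -9]
Insert 22: shifted 0 elements -> [-9, 0, 4, 22, -2, -9]
Insert -2: shifted 3 elements -> [-9, -2, 0, 4, 22, -9]
Insert -9: shifted 4 elements -> [-9, -9, -2, 0, 4, 22]


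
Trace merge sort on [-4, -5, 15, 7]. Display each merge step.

Divide and conquer:
  Merge [-4] + [-5] -> [-5, -4]
  Merge [15] + [7] -> [7, 15]
  Merge [-5, -4] + [7, 15] -> [-5, -4, 7, 15]


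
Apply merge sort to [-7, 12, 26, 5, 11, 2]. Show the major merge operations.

Divide and conquer:
  Merge [12] + [26] -> [12, 26]
  Merge [-7] + [12, 26] -> [-7, 12, 26]
  Merge [11] + [2] -> [2, 11]
  Merge [5] + [2, 11] -> [2, 5, 11]
  Merge [-7, 12, 26] + [2, 5, 11] -> [-7, 2, 5, 11, 12, 26]


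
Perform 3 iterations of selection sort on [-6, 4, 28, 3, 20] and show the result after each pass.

Pass 1: Select minimum -6 at index 0, swap -> [-6, 4, 28, 3, 20]
Pass 2: Select minimum 3 at index 3, swap -> [-6, 3, 28, 4, 20]
Pass 3: Select minimum 4 at index 3, swap -> [-6, 3, 4, 28, 20]


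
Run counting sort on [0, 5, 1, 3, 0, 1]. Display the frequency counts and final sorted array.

Count array: [2, 2, 0, 1, 0, 1]
(count[i] = number of elements equal to i)
Cumulative count: [2, 4, 4, 5, 5, 6]
Sorted: [0, 0, 1, 1, 3, 5]


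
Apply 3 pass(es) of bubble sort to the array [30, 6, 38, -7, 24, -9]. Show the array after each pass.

After pass 1: [6, 30, -7, 24, -9, 38] (4 swaps)
After pass 2: [6, -7, 24, -9, 30, 38] (3 swaps)
After pass 3: [-7, 6, -9, 24, 30, 38] (2 swaps)
Total swaps: 9


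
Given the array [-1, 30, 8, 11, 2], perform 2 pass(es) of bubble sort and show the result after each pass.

After pass 1: [-1, 8, 11, 2, 30] (3 swaps)
After pass 2: [-1, 8, 2, 11, 30] (1 swaps)
Total swaps: 4


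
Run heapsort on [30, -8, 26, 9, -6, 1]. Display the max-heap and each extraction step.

Build heap: [30, 9, 26, -8, -6, 1]
Extract 30: [26, 9, 1, -8, -6, 30]
Extract 26: [9, -6, 1, -8, 26, 30]
Extract 9: [1, -6, -8, 9, 26, 30]
Extract 1: [-6, -8, 1, 9, 26, 30]
Extract -6: [-8, -6, 1, 9, 26, 30]


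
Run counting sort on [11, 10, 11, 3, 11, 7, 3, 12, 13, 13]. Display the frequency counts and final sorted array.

Count array: [0, 0, 0, 2, 0, 0, 0, 1, 0, 0, 1, 3, 1, 2]
(count[i] = number of elements equal to i)
Cumulative count: [0, 0, 0, 2, 2, 2, 2, 3, 3, 3, 4, 7, 8, 10]
Sorted: [3, 3, 7, 10, 11, 11, 11, 12, 13, 13]


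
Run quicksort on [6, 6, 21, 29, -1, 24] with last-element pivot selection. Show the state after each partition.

Partition 1: pivot=24 at index 4 -> [6, 6, 21, -1, 24, 29]
Partition 2: pivot=-1 at index 0 -> [-1, 6, 21, 6, 24, 29]
Partition 3: pivot=6 at index 2 -> [-1, 6, 6, 21, 24, 29]


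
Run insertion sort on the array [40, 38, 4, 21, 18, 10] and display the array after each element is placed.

First element 40 is already 'sorted'
Insert 38: shifted 1 elements -> [38, 40, 4, 21, 18, 10]
Insert 4: shifted 2 elements -> [4, 38, 40, 21, 18, 10]
Insert 21: shifted 2 elements -> [4, 21, 38, 40, 18, 10]
Insert 18: shifted 3 elements -> [4, 18, 21, 38, 40, 10]
Insert 10: shifted 4 elements -> [4, 10, 18, 21, 38, 40]


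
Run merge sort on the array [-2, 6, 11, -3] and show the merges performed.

Divide and conquer:
  Merge [-2] + [6] -> [-2, 6]
  Merge [11] + [-3] -> [-3, 11]
  Merge [-2, 6] + [-3, 11] -> [-3, -2, 6, 11]


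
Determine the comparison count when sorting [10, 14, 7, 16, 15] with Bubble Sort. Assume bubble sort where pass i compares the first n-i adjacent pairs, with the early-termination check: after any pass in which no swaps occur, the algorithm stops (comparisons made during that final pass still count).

Pass 1: compare adjacent pairs (0,1)..(3,4) = 4 comparison(s), 2 swap(s) -> [10, 7, 14, 15, 16]
Pass 2: compare adjacent pairs (0,1)..(2,3) = 3 comparison(s), 1 swap(s) -> [7, 10, 14, 15, 16]
Pass 3: compare adjacent pairs (0,1)..(1,2) = 2 comparison(s), 0 swap(s) -> [7, 10, 14, 15, 16]
No swaps in this pass, so bubble sort stops here.
Total comparisons: 4 + 3 + 2 = 9
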